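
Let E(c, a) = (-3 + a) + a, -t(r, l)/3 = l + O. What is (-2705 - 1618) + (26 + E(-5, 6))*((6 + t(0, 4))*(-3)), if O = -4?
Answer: -4953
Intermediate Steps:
t(r, l) = 12 - 3*l (t(r, l) = -3*(l - 4) = -3*(-4 + l) = 12 - 3*l)
E(c, a) = -3 + 2*a
(-2705 - 1618) + (26 + E(-5, 6))*((6 + t(0, 4))*(-3)) = (-2705 - 1618) + (26 + (-3 + 2*6))*((6 + (12 - 3*4))*(-3)) = -4323 + (26 + (-3 + 12))*((6 + (12 - 12))*(-3)) = -4323 + (26 + 9)*((6 + 0)*(-3)) = -4323 + 35*(6*(-3)) = -4323 + 35*(-18) = -4323 - 630 = -4953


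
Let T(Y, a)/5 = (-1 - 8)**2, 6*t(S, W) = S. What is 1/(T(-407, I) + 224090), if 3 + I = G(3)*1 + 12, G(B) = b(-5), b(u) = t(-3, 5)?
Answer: 1/224495 ≈ 4.4544e-6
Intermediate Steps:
t(S, W) = S/6
b(u) = -1/2 (b(u) = (1/6)*(-3) = -1/2)
G(B) = -1/2
I = 17/2 (I = -3 + (-1/2*1 + 12) = -3 + (-1/2 + 12) = -3 + 23/2 = 17/2 ≈ 8.5000)
T(Y, a) = 405 (T(Y, a) = 5*(-1 - 8)**2 = 5*(-9)**2 = 5*81 = 405)
1/(T(-407, I) + 224090) = 1/(405 + 224090) = 1/224495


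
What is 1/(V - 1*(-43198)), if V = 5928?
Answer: 1/49126 ≈ 2.0356e-5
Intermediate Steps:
1/(V - 1*(-43198)) = 1/(5928 - 1*(-43198)) = 1/(5928 + 43198) = 1/49126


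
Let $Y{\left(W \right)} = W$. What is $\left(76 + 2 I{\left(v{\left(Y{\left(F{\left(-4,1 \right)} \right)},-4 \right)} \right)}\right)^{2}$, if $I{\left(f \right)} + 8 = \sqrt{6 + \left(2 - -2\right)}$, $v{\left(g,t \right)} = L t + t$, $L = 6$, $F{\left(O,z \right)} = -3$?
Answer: $3640 + 240 \sqrt{10} \approx 4398.9$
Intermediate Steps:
$v{\left(g,t \right)} = 7 t$ ($v{\left(g,t \right)} = 6 t + t = 7 t$)
$I{\left(f \right)} = -8 + \sqrt{10}$ ($I{\left(f \right)} = -8 + \sqrt{6 + \left(2 - -2\right)} = -8 + \sqrt{6 + \left(2 + 2\right)} = -8 + \sqrt{6 + 4} = -8 + \sqrt{10}$)
$\left(76 + 2 I{\left(v{\left(Y{\left(F{\left(-4,1 \right)} \right)},-4 \right)} \right)}\right)^{2} = \left(76 + 2 \left(-8 + \sqrt{10}\right)\right)^{2} = \left(76 - \left(16 - 2 \sqrt{10}\right)\right)^{2} = \left(60 + 2 \sqrt{10}\right)^{2}$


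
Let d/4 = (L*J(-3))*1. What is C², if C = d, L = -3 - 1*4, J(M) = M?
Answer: 7056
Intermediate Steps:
L = -7 (L = -3 - 4 = -7)
d = 84 (d = 4*(-7*(-3)*1) = 4*(21*1) = 4*21 = 84)
C = 84
C² = 84² = 7056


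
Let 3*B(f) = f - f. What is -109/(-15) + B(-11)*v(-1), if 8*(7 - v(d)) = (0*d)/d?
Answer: 109/15 ≈ 7.2667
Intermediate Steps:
B(f) = 0 (B(f) = (f - f)/3 = (1/3)*0 = 0)
v(d) = 7 (v(d) = 7 - 0*d/(8*d) = 7 - 0/d = 7 - 1/8*0 = 7 + 0 = 7)
-109/(-15) + B(-11)*v(-1) = -109/(-15) + 0*7 = -109*(-1/15) + 0 = 109/15 + 0 = 109/15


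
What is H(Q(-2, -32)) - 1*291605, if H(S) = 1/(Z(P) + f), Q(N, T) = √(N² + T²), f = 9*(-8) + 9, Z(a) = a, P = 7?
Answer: -16329881/56 ≈ -2.9161e+5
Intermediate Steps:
f = -63 (f = -72 + 9 = -63)
H(S) = -1/56 (H(S) = 1/(7 - 63) = 1/(-56) = -1/56)
H(Q(-2, -32)) - 1*291605 = -1/56 - 1*291605 = -1/56 - 291605 = -16329881/56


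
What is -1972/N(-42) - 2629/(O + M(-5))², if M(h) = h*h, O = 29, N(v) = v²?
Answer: -288553/142884 ≈ -2.0195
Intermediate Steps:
M(h) = h²
-1972/N(-42) - 2629/(O + M(-5))² = -1972/((-42)²) - 2629/(29 + (-5)²)² = -1972/1764 - 2629/(29 + 25)² = -1972*1/1764 - 2629/(54²) = -493/441 - 2629/2916 = -288553/142884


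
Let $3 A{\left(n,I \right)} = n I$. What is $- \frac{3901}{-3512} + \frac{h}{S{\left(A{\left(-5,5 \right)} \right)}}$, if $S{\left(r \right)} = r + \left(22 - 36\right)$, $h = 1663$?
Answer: $- \frac{17260001}{235304} \approx -73.352$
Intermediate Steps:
$A{\left(n,I \right)} = \frac{I n}{3}$ ($A{\left(n,I \right)} = \frac{n I}{3} = \frac{I n}{3}$)
$S{\left(r \right)} = -14 + r$ ($S{\left(r \right)} = r + \left(22 - 36\right) = r - 14 = -14 + r$)
$- \frac{3901}{-3512} + \frac{h}{S{\left(A{\left(-5,5 \right)} \right)}} = - \frac{3901}{-3512} + \frac{1663}{-14 + \frac{1}{3} \cdot 5 \left(-5\right)} = \left(-3901\right) \left(- \frac{1}{3512}\right) + \frac{1663}{-14 - \frac{25}{3}} = \frac{3901}{3512} + \frac{1663}{- \frac{67}{3}} = \frac{3901}{3512} + 1663 \left(- \frac{3}{67}\right) = \frac{3901}{3512} - \frac{4989}{67} = - \frac{17260001}{235304}$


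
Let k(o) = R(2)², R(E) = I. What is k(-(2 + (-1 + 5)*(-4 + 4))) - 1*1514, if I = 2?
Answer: -1510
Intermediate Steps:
R(E) = 2
k(o) = 4 (k(o) = 2² = 4)
k(-(2 + (-1 + 5)*(-4 + 4))) - 1*1514 = 4 - 1*1514 = 4 - 1514 = -1510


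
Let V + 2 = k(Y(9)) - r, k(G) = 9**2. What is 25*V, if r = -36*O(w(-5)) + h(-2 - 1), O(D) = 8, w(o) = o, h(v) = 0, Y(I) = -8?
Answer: 9175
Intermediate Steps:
k(G) = 81
r = -288 (r = -36*8 + 0 = -288 + 0 = -288)
V = 367 (V = -2 + (81 - 1*(-288)) = -2 + (81 + 288) = -2 + 369 = 367)
25*V = 25*367 = 9175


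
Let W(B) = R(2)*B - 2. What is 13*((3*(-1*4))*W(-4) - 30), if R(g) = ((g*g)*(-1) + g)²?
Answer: 2418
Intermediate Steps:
R(g) = (g - g²)² (R(g) = (g²*(-1) + g)² = (-g² + g)² = (g - g²)²)
W(B) = -2 + 4*B (W(B) = (2²*(-1 + 2)²)*B - 2 = (4*1²)*B - 2 = (4*1)*B - 2 = 4*B - 2 = -2 + 4*B)
13*((3*(-1*4))*W(-4) - 30) = 13*((3*(-1*4))*(-2 + 4*(-4)) - 30) = 13*((3*(-4))*(-2 - 16) - 30) = 13*(-12*(-18) - 30) = 13*(216 - 30) = 13*186 = 2418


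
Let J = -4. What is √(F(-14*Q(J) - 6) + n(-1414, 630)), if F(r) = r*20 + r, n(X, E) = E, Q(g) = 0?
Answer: 6*√14 ≈ 22.450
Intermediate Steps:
F(r) = 21*r (F(r) = 20*r + r = 21*r)
√(F(-14*Q(J) - 6) + n(-1414, 630)) = √(21*(-14*0 - 6) + 630) = √(21*(0 - 6) + 630) = √(21*(-6) + 630) = √(-126 + 630) = √504 = 6*√14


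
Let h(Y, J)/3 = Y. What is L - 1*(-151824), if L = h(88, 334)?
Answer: 152088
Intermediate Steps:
h(Y, J) = 3*Y
L = 264 (L = 3*88 = 264)
L - 1*(-151824) = 264 - 1*(-151824) = 264 + 151824 = 152088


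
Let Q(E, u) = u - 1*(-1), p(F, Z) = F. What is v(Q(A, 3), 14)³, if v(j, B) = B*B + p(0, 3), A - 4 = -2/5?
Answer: 7529536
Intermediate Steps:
A = 18/5 (A = 4 - 2/5 = 4 - 2*⅕ = 4 - ⅖ = 18/5 ≈ 3.6000)
Q(E, u) = 1 + u (Q(E, u) = u + 1 = 1 + u)
v(j, B) = B² (v(j, B) = B*B + 0 = B² + 0 = B²)
v(Q(A, 3), 14)³ = (14²)³ = 196³ = 7529536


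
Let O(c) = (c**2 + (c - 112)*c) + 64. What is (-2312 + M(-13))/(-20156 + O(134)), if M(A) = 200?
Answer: -528/203 ≈ -2.6010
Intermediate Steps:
O(c) = 64 + c**2 + c*(-112 + c) (O(c) = (c**2 + (-112 + c)*c) + 64 = (c**2 + c*(-112 + c)) + 64 = 64 + c**2 + c*(-112 + c))
(-2312 + M(-13))/(-20156 + O(134)) = (-2312 + 200)/(-20156 + (64 - 112*134 + 2*134**2)) = -2112/(-20156 + (64 - 15008 + 2*17956)) = -2112/(-20156 + (64 - 15008 + 35912)) = -2112/(-20156 + 20968) = -2112/812 = -2112*1/812 = -528/203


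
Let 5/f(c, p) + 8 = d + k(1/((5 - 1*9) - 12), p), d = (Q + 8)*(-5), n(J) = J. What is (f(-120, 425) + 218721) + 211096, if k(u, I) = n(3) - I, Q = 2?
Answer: 41262431/96 ≈ 4.2982e+5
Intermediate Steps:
k(u, I) = 3 - I
d = -50 (d = (2 + 8)*(-5) = 10*(-5) = -50)
f(c, p) = 5/(-55 - p) (f(c, p) = 5/(-8 + (-50 + (3 - p))) = 5/(-8 + (-47 - p)) = 5/(-55 - p))
(f(-120, 425) + 218721) + 211096 = (-5/(55 + 425) + 218721) + 211096 = (-5/480 + 218721) + 211096 = (-5*1/480 + 218721) + 211096 = (-1/96 + 218721) + 211096 = 20997215/96 + 211096 = 41262431/96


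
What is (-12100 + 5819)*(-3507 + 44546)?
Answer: -257765959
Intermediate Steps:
(-12100 + 5819)*(-3507 + 44546) = -6281*41039 = -257765959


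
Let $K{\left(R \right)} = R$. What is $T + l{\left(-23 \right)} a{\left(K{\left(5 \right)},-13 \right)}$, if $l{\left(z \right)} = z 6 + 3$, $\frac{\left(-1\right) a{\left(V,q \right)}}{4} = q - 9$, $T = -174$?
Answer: $-12054$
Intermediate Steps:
$a{\left(V,q \right)} = 36 - 4 q$ ($a{\left(V,q \right)} = - 4 \left(q - 9\right) = - 4 \left(-9 + q\right) = 36 - 4 q$)
$l{\left(z \right)} = 3 + 6 z$ ($l{\left(z \right)} = 6 z + 3 = 3 + 6 z$)
$T + l{\left(-23 \right)} a{\left(K{\left(5 \right)},-13 \right)} = -174 + \left(3 + 6 \left(-23\right)\right) \left(36 - -52\right) = -174 + \left(3 - 138\right) \left(36 + 52\right) = -174 - 11880 = -12054$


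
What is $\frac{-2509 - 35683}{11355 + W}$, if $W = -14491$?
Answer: $\frac{341}{28} \approx 12.179$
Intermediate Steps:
$\frac{-2509 - 35683}{11355 + W} = \frac{-2509 - 35683}{11355 - 14491} = - \frac{38192}{-3136} = \left(-38192\right) \left(- \frac{1}{3136}\right) = \frac{341}{28}$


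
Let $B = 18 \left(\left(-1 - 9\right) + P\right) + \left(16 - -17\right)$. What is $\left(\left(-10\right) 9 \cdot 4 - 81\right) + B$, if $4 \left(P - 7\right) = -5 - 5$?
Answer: $-507$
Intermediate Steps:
$P = \frac{9}{2}$ ($P = 7 + \frac{-5 - 5}{4} = 7 + \frac{1}{4} \left(-10\right) = 7 - \frac{5}{2} = \frac{9}{2} \approx 4.5$)
$B = -66$ ($B = 18 \left(\left(-1 - 9\right) + \frac{9}{2}\right) + \left(16 - -17\right) = 18 \left(-10 + \frac{9}{2}\right) + \left(16 + 17\right) = 18 \left(- \frac{11}{2}\right) + 33 = -99 + 33 = -66$)
$\left(\left(-10\right) 9 \cdot 4 - 81\right) + B = \left(\left(-10\right) 9 \cdot 4 - 81\right) - 66 = \left(\left(-90\right) 4 - 81\right) - 66 = \left(-360 - 81\right) - 66 = -441 - 66 = -507$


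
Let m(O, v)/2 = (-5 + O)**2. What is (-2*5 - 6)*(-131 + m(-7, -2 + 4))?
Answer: -2512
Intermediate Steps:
m(O, v) = 2*(-5 + O)**2
(-2*5 - 6)*(-131 + m(-7, -2 + 4)) = (-2*5 - 6)*(-131 + 2*(-5 - 7)**2) = (-10 - 6)*(-131 + 2*(-12)**2) = -16*(-131 + 2*144) = -16*(-131 + 288) = -16*157 = -2512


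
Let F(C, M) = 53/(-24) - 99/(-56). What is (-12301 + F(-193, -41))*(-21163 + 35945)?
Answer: -7637275511/42 ≈ -1.8184e+8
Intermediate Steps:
F(C, M) = -37/84 (F(C, M) = 53*(-1/24) - 99*(-1/56) = -53/24 + 99/56 = -37/84)
(-12301 + F(-193, -41))*(-21163 + 35945) = (-12301 - 37/84)*(-21163 + 35945) = -1033321/84*14782 = -7637275511/42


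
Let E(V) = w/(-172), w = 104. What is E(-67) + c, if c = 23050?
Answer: 991124/43 ≈ 23049.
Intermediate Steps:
E(V) = -26/43 (E(V) = 104/(-172) = 104*(-1/172) = -26/43)
E(-67) + c = -26/43 + 23050 = 991124/43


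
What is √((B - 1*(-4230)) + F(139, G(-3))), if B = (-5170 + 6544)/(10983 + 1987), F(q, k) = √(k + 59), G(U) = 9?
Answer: √(177898056945 + 84110450*√17)/6485 ≈ 65.103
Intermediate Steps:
F(q, k) = √(59 + k)
B = 687/6485 (B = 1374/12970 = 1374*(1/12970) = 687/6485 ≈ 0.10594)
√((B - 1*(-4230)) + F(139, G(-3))) = √((687/6485 - 1*(-4230)) + √(59 + 9)) = √((687/6485 + 4230) + √68) = √(27432237/6485 + 2*√17)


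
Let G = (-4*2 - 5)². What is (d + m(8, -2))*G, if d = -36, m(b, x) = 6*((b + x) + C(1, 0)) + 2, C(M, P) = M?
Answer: 1352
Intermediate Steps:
m(b, x) = 8 + 6*b + 6*x (m(b, x) = 6*((b + x) + 1) + 2 = 6*(1 + b + x) + 2 = (6 + 6*b + 6*x) + 2 = 8 + 6*b + 6*x)
G = 169 (G = (-8 - 5)² = (-13)² = 169)
(d + m(8, -2))*G = (-36 + (8 + 6*8 + 6*(-2)))*169 = (-36 + (8 + 48 - 12))*169 = (-36 + 44)*169 = 8*169 = 1352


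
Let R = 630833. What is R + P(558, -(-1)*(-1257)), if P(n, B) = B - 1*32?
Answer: 629544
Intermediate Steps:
P(n, B) = -32 + B (P(n, B) = B - 32 = -32 + B)
R + P(558, -(-1)*(-1257)) = 630833 + (-32 - (-1)*(-1257)) = 630833 + (-32 - 1*1257) = 630833 + (-32 - 1257) = 630833 - 1289 = 629544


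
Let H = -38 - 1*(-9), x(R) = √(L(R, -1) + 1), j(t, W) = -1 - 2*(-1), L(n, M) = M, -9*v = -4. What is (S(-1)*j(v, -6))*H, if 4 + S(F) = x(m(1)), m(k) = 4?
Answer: 116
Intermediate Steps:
v = 4/9 (v = -⅑*(-4) = 4/9 ≈ 0.44444)
j(t, W) = 1 (j(t, W) = -1 + 2 = 1)
x(R) = 0 (x(R) = √(-1 + 1) = √0 = 0)
S(F) = -4 (S(F) = -4 + 0 = -4)
H = -29 (H = -38 + 9 = -29)
(S(-1)*j(v, -6))*H = -4*1*(-29) = -4*(-29) = 116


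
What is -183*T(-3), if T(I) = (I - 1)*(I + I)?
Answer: -4392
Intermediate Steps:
T(I) = 2*I*(-1 + I) (T(I) = (-1 + I)*(2*I) = 2*I*(-1 + I))
-183*T(-3) = -366*(-3)*(-1 - 3) = -366*(-3)*(-4) = -183*24 = -4392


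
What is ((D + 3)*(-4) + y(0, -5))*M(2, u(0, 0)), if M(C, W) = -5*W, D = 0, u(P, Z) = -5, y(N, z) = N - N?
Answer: -300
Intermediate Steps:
y(N, z) = 0
((D + 3)*(-4) + y(0, -5))*M(2, u(0, 0)) = ((0 + 3)*(-4) + 0)*(-5*(-5)) = (3*(-4) + 0)*25 = (-12 + 0)*25 = -12*25 = -300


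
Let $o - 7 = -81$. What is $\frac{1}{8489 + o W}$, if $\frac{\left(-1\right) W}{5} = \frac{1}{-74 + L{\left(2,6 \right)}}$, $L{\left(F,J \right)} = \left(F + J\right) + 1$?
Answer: $\frac{13}{110283} \approx 0.00011788$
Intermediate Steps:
$o = -74$ ($o = 7 - 81 = -74$)
$L{\left(F,J \right)} = 1 + F + J$
$W = \frac{1}{13}$ ($W = - \frac{5}{-74 + \left(1 + 2 + 6\right)} = - \frac{5}{-74 + 9} = - \frac{5}{-65} = \left(-5\right) \left(- \frac{1}{65}\right) = \frac{1}{13} \approx 0.076923$)
$\frac{1}{8489 + o W} = \frac{1}{8489 - \frac{74}{13}} = \frac{1}{\frac{110283}{13}} = \frac{13}{110283}$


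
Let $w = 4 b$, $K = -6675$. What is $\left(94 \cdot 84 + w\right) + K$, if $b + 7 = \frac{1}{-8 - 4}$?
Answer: $\frac{3578}{3} \approx 1192.7$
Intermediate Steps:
$b = - \frac{85}{12}$ ($b = -7 + \frac{1}{-8 - 4} = -7 + \frac{1}{-12} = -7 - \frac{1}{12} = - \frac{85}{12} \approx -7.0833$)
$w = - \frac{85}{3}$ ($w = 4 \left(- \frac{85}{12}\right) = - \frac{85}{3} \approx -28.333$)
$\left(94 \cdot 84 + w\right) + K = \left(94 \cdot 84 - \frac{85}{3}\right) - 6675 = \left(7896 - \frac{85}{3}\right) - 6675 = \frac{23603}{3} - 6675 = \frac{3578}{3}$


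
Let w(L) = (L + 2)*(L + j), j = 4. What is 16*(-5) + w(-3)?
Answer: -81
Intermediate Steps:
w(L) = (2 + L)*(4 + L) (w(L) = (L + 2)*(L + 4) = (2 + L)*(4 + L))
16*(-5) + w(-3) = 16*(-5) + (8 + (-3)² + 6*(-3)) = -80 + (8 + 9 - 18) = -80 - 1 = -81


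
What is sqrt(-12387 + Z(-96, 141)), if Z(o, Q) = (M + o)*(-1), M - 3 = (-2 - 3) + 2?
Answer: I*sqrt(12291) ≈ 110.86*I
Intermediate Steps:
M = 0 (M = 3 + ((-2 - 3) + 2) = 3 + (-5 + 2) = 3 - 3 = 0)
Z(o, Q) = -o (Z(o, Q) = (0 + o)*(-1) = o*(-1) = -o)
sqrt(-12387 + Z(-96, 141)) = sqrt(-12387 - 1*(-96)) = sqrt(-12387 + 96) = sqrt(-12291) = I*sqrt(12291)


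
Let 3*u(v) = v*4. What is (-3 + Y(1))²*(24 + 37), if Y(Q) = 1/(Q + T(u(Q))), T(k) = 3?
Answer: 7381/16 ≈ 461.31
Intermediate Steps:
u(v) = 4*v/3 (u(v) = (v*4)/3 = (4*v)/3 = 4*v/3)
Y(Q) = 1/(3 + Q) (Y(Q) = 1/(Q + 3) = 1/(3 + Q))
(-3 + Y(1))²*(24 + 37) = (-3 + 1/(3 + 1))²*(24 + 37) = (-3 + 1/4)²*61 = (-3 + ¼)²*61 = (-11/4)²*61 = (121/16)*61 = 7381/16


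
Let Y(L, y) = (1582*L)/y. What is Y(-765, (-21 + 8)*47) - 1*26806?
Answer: -15168236/611 ≈ -24825.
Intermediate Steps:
Y(L, y) = 1582*L/y
Y(-765, (-21 + 8)*47) - 1*26806 = 1582*(-765)/((-21 + 8)*47) - 1*26806 = 1582*(-765)/(-13*47) - 26806 = 1582*(-765)/(-611) - 26806 = 1582*(-765)*(-1/611) - 26806 = 1210230/611 - 26806 = -15168236/611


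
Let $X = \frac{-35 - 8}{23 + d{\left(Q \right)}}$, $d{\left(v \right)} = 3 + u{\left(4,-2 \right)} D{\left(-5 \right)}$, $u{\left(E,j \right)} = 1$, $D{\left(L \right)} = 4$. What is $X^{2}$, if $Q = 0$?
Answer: $\frac{1849}{900} \approx 2.0544$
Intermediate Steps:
$d{\left(v \right)} = 7$ ($d{\left(v \right)} = 3 + 1 \cdot 4 = 3 + 4 = 7$)
$X = - \frac{43}{30}$ ($X = \frac{-35 - 8}{23 + 7} = - \frac{43}{30} \approx -1.4333$)
$X^{2} = \left(- \frac{43}{30}\right)^{2} = \frac{1849}{900}$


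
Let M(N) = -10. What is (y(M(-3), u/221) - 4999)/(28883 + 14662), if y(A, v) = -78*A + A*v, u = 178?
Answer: -311393/3207815 ≈ -0.097073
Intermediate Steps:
(y(M(-3), u/221) - 4999)/(28883 + 14662) = (-10*(-78 + 178/221) - 4999)/(28883 + 14662) = (-10*(-78 + 178*(1/221)) - 4999)/43545 = (-10*(-78 + 178/221) - 4999)*(1/43545) = (-10*(-17060/221) - 4999)*(1/43545) = (170600/221 - 4999)*(1/43545) = -934179/221*1/43545 = -311393/3207815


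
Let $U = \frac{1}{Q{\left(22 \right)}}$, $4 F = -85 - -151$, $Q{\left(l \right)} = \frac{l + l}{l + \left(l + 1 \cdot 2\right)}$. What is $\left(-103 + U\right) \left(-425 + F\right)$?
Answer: $\frac{1832531}{44} \approx 41648.0$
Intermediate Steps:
$Q{\left(l \right)} = \frac{2 l}{2 + 2 l}$ ($Q{\left(l \right)} = \frac{2 l}{l + \left(l + 2\right)} = \frac{2 l}{l + \left(2 + l\right)} = \frac{2 l}{2 + 2 l}$)
$F = \frac{33}{2}$ ($F = \frac{-85 - -151}{4} = \frac{-85 + 151}{4} = \frac{1}{4} \cdot 66 = \frac{33}{2} \approx 16.5$)
$U = \frac{23}{22}$ ($U = \frac{1}{22 \frac{1}{1 + 22}} = \frac{1}{22 \cdot \frac{1}{23}} = \frac{1}{\frac{22}{23}} = \frac{23}{22} \approx 1.0455$)
$\left(-103 + U\right) \left(-425 + F\right) = \left(-103 + \frac{23}{22}\right) \left(-425 + \frac{33}{2}\right) = \left(- \frac{2243}{22}\right) \left(- \frac{817}{2}\right) = \frac{1832531}{44}$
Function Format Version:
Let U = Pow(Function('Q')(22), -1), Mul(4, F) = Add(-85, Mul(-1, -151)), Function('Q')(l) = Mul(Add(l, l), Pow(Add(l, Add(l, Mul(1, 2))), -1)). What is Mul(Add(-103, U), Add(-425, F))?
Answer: Rational(1832531, 44) ≈ 41648.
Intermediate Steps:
Function('Q')(l) = Mul(2, l, Pow(Add(2, Mul(2, l)), -1)) (Function('Q')(l) = Mul(Mul(2, l), Pow(Add(l, Add(l, 2)), -1)) = Mul(Mul(2, l), Pow(Add(l, Add(2, l)), -1)) = Mul(Mul(2, l), Pow(Add(2, Mul(2, l)), -1)) = Mul(2, l, Pow(Add(2, Mul(2, l)), -1)))
F = Rational(33, 2) (F = Mul(Rational(1, 4), Add(-85, Mul(-1, -151))) = Mul(Rational(1, 4), Add(-85, 151)) = Mul(Rational(1, 4), 66) = Rational(33, 2) ≈ 16.500)
U = Rational(23, 22) (U = Pow(Mul(22, Pow(Add(1, 22), -1)), -1) = Pow(Mul(22, Pow(23, -1)), -1) = Pow(Mul(22, Rational(1, 23)), -1) = Pow(Rational(22, 23), -1) = Rational(23, 22) ≈ 1.0455)
Mul(Add(-103, U), Add(-425, F)) = Mul(Add(-103, Rational(23, 22)), Add(-425, Rational(33, 2))) = Mul(Rational(-2243, 22), Rational(-817, 2)) = Rational(1832531, 44)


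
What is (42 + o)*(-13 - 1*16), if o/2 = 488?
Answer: -29522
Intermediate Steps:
o = 976 (o = 2*488 = 976)
(42 + o)*(-13 - 1*16) = (42 + 976)*(-13 - 1*16) = 1018*(-13 - 16) = 1018*(-29) = -29522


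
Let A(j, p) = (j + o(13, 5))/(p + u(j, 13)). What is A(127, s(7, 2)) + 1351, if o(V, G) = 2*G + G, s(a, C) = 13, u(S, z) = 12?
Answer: 33917/25 ≈ 1356.7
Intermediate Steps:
o(V, G) = 3*G
A(j, p) = (15 + j)/(12 + p) (A(j, p) = (j + 3*5)/(p + 12) = (j + 15)/(12 + p) = (15 + j)/(12 + p))
A(127, s(7, 2)) + 1351 = (15 + 127)/(12 + 13) + 1351 = 142/25 + 1351 = 33917/25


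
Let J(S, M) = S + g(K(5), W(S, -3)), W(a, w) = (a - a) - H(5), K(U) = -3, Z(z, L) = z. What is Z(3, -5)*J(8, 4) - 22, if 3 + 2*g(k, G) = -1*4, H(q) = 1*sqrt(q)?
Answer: -17/2 ≈ -8.5000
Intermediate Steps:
H(q) = sqrt(q)
W(a, w) = -sqrt(5) (W(a, w) = (a - a) - sqrt(5) = 0 - sqrt(5) = -sqrt(5))
g(k, G) = -7/2 (g(k, G) = -3/2 + (-1*4)/2 = -3/2 + (1/2)*(-4) = -3/2 - 2 = -7/2)
J(S, M) = -7/2 + S (J(S, M) = S - 7/2 = -7/2 + S)
Z(3, -5)*J(8, 4) - 22 = 3*(-7/2 + 8) - 22 = 3*(9/2) - 22 = 27/2 - 22 = -17/2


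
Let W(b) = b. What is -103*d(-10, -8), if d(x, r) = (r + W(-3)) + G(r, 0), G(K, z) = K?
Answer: 1957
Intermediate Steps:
d(x, r) = -3 + 2*r (d(x, r) = (r - 3) + r = (-3 + r) + r = -3 + 2*r)
-103*d(-10, -8) = -103*(-3 + 2*(-8)) = -103*(-3 - 16) = -103*(-19) = 1957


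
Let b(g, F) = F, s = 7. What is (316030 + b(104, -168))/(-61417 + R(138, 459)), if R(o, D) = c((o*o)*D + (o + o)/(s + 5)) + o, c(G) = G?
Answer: 157931/4339970 ≈ 0.036390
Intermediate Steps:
R(o, D) = 7*o/6 + D*o² (R(o, D) = ((o*o)*D + (o + o)/(7 + 5)) + o = (o²*D + (2*o)/12) + o = (D*o² + (2*o)*(1/12)) + o = (D*o² + o/6) + o = (o/6 + D*o²) + o = 7*o/6 + D*o²)
(316030 + b(104, -168))/(-61417 + R(138, 459)) = (316030 - 168)/(-61417 + (⅙)*138*(7 + 6*459*138)) = 315862/(-61417 + (⅙)*138*(7 + 380052)) = 315862/(-61417 + (⅙)*138*380059) = 315862/(-61417 + 8741357) = 315862/8679940 = 315862*(1/8679940) = 157931/4339970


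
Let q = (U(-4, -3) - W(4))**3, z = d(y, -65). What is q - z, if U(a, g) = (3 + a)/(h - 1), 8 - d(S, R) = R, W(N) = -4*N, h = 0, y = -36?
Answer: 4840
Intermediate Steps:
d(S, R) = 8 - R
z = 73 (z = 8 - 1*(-65) = 8 + 65 = 73)
U(a, g) = -3 - a (U(a, g) = (3 + a)/(0 - 1) = (3 + a)/(-1) = (3 + a)*(-1) = -3 - a)
q = 4913 (q = ((-3 - 1*(-4)) - (-4)*4)**3 = ((-3 + 4) - 1*(-16))**3 = (1 + 16)**3 = 17**3 = 4913)
q - z = 4913 - 1*73 = 4913 - 73 = 4840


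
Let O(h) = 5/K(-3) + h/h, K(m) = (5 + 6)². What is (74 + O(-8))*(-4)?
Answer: -36320/121 ≈ -300.17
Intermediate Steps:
K(m) = 121 (K(m) = 11² = 121)
O(h) = 126/121 (O(h) = 5/121 + h/h = 5*(1/121) + 1 = 5/121 + 1 = 126/121)
(74 + O(-8))*(-4) = (74 + 126/121)*(-4) = (9080/121)*(-4) = -36320/121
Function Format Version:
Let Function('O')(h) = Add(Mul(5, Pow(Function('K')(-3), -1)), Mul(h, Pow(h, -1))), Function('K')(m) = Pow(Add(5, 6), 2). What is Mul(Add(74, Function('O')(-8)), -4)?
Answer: Rational(-36320, 121) ≈ -300.17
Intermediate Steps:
Function('K')(m) = 121 (Function('K')(m) = Pow(11, 2) = 121)
Function('O')(h) = Rational(126, 121) (Function('O')(h) = Add(Mul(5, Pow(121, -1)), Mul(h, Pow(h, -1))) = Add(Mul(5, Rational(1, 121)), 1) = Add(Rational(5, 121), 1) = Rational(126, 121))
Mul(Add(74, Function('O')(-8)), -4) = Mul(Add(74, Rational(126, 121)), -4) = Mul(Rational(9080, 121), -4) = Rational(-36320, 121)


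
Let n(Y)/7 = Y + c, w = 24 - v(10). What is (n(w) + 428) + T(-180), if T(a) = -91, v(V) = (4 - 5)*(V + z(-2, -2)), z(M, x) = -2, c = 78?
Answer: 1107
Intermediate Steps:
v(V) = 2 - V (v(V) = (4 - 5)*(V - 2) = -(-2 + V) = 2 - V)
w = 32 (w = 24 - (2 - 1*10) = 24 - (2 - 10) = 24 - 1*(-8) = 24 + 8 = 32)
n(Y) = 546 + 7*Y (n(Y) = 7*(Y + 78) = 7*(78 + Y) = 546 + 7*Y)
(n(w) + 428) + T(-180) = ((546 + 7*32) + 428) - 91 = ((546 + 224) + 428) - 91 = (770 + 428) - 91 = 1198 - 91 = 1107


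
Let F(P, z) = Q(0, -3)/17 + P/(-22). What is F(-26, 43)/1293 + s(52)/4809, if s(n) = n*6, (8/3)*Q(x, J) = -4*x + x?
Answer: 1500031/22799469 ≈ 0.065792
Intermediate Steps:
Q(x, J) = -9*x/8 (Q(x, J) = 3*(-4*x + x)/8 = 3*(-3*x)/8 = -9*x/8)
F(P, z) = -P/22 (F(P, z) = -9/8*0/17 + P/(-22) = 0*(1/17) + P*(-1/22) = 0 - P/22 = -P/22)
s(n) = 6*n
F(-26, 43)/1293 + s(52)/4809 = -1/22*(-26)/1293 + (6*52)/4809 = (13/11)*(1/1293) + 312*(1/4809) = 13/14223 + 104/1603 = 1500031/22799469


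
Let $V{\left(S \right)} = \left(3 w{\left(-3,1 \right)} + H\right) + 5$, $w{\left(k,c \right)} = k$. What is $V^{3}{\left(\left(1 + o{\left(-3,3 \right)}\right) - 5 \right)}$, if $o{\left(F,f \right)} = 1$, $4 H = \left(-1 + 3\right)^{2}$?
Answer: $-27$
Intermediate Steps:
$H = 1$ ($H = \frac{\left(-1 + 3\right)^{2}}{4} = \frac{2^{2}}{4} = \frac{1}{4} \cdot 4 = 1$)
$V{\left(S \right)} = -3$ ($V{\left(S \right)} = \left(3 \left(-3\right) + 1\right) + 5 = \left(-9 + 1\right) + 5 = -8 + 5 = -3$)
$V^{3}{\left(\left(1 + o{\left(-3,3 \right)}\right) - 5 \right)} = \left(-3\right)^{3} = -27$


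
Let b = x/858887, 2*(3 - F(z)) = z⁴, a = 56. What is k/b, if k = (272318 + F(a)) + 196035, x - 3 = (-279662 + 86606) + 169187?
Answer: 1910547751602/11933 ≈ 1.6011e+8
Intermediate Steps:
F(z) = 3 - z⁴/2
x = -23866 (x = 3 + ((-279662 + 86606) + 169187) = 3 + (-193056 + 169187) = 3 - 23869 = -23866)
b = -23866/858887 ≈ -0.027787
k = -4448892 (k = (272318 + (3 - ½*56⁴)) + 196035 = (272318 + (3 - ½*9834496)) + 196035 = (272318 + (3 - 4917248)) + 196035 = (272318 - 4917245) + 196035 = -4644927 + 196035 = -4448892)
k/b = -4448892/(-23866/858887) = -4448892*(-858887/23866) = 1910547751602/11933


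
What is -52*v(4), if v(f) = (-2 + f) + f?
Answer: -312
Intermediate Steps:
v(f) = -2 + 2*f
-52*v(4) = -52*(-2 + 2*4) = -52*(-2 + 8) = -52*6 = -312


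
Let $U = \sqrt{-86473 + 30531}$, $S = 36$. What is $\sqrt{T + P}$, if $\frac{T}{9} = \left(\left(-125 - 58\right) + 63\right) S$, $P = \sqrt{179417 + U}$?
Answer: $\sqrt{-38880 + \sqrt{179417 + i \sqrt{55942}}} \approx 0.0007 + 196.1 i$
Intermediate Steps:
$U = i \sqrt{55942}$ ($U = \sqrt{-55942} = i \sqrt{55942} \approx 236.52 i$)
$P = \sqrt{179417 + i \sqrt{55942}} \approx 423.58 + 0.279 i$
$T = -38880$ ($T = 9 \left(\left(-125 - 58\right) + 63\right) 36 = 9 \left(-183 + 63\right) 36 = 9 \left(\left(-120\right) 36\right) = 9 \left(-4320\right) = -38880$)
$\sqrt{T + P} = \sqrt{-38880 + \sqrt{179417 + i \sqrt{55942}}}$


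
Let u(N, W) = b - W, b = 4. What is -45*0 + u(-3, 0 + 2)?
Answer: 2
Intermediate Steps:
u(N, W) = 4 - W
-45*0 + u(-3, 0 + 2) = -45*0 + (4 - (0 + 2)) = 0 + (4 - 1*2) = 0 + (4 - 2) = 0 + 2 = 2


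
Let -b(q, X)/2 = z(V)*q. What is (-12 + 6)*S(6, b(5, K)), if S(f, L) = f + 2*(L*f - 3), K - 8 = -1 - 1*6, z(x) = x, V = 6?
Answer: 4320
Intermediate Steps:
K = 1 (K = 8 + (-1 - 1*6) = 8 + (-1 - 6) = 8 - 7 = 1)
b(q, X) = -12*q
S(f, L) = -6 + f + 2*L*f (S(f, L) = f + 2*(-3 + L*f) = f + (-6 + 2*L*f) = -6 + f + 2*L*f)
(-12 + 6)*S(6, b(5, K)) = (-12 + 6)*(-6 + 6 + 2*(-12*5)*6) = -6*(-6 + 6 + 2*(-60)*6) = -6*(-6 + 6 - 720) = -6*(-720) = 4320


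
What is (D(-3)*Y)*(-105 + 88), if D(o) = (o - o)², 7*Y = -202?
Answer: 0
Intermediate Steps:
Y = -202/7 (Y = (⅐)*(-202) = -202/7 ≈ -28.857)
D(o) = 0 (D(o) = 0² = 0)
(D(-3)*Y)*(-105 + 88) = (0*(-202/7))*(-105 + 88) = 0*(-17) = 0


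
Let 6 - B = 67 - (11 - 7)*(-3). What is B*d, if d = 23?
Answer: -1679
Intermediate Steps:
B = -73 (B = 6 - (67 - (11 - 7)*(-3)) = 6 - (67 - 4*(-3)) = 6 - (67 - 1*(-12)) = 6 - (67 + 12) = 6 - 1*79 = 6 - 79 = -73)
B*d = -73*23 = -1679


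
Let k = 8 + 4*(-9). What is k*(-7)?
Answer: 196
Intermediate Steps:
k = -28 (k = 8 - 36 = -28)
k*(-7) = -28*(-7) = 196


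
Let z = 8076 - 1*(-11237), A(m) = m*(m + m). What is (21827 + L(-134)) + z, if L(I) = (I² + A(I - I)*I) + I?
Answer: 58962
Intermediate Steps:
A(m) = 2*m² (A(m) = m*(2*m) = 2*m²)
L(I) = I + I² (L(I) = (I² + (2*(I - I)²)*I) + I = (I² + (2*0²)*I) + I = (I² + (2*0)*I) + I = (I² + 0*I) + I = (I² + 0) + I = I² + I = I + I²)
z = 19313 (z = 8076 + 11237 = 19313)
(21827 + L(-134)) + z = (21827 - 134*(1 - 134)) + 19313 = (21827 - 134*(-133)) + 19313 = (21827 + 17822) + 19313 = 39649 + 19313 = 58962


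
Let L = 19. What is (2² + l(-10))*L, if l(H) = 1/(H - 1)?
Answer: 817/11 ≈ 74.273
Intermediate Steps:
l(H) = 1/(-1 + H)
(2² + l(-10))*L = (2² + 1/(-1 - 10))*19 = (4 + 1/(-11))*19 = (4 - 1/11)*19 = (43/11)*19 = 817/11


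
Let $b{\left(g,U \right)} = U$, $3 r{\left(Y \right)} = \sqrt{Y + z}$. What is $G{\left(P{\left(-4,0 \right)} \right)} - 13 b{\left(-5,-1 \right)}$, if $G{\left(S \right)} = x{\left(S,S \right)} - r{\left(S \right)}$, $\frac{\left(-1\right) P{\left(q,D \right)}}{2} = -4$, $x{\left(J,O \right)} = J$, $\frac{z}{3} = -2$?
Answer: $21 - \frac{\sqrt{2}}{3} \approx 20.529$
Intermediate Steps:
$z = -6$ ($z = 3 \left(-2\right) = -6$)
$P{\left(q,D \right)} = 8$ ($P{\left(q,D \right)} = \left(-2\right) \left(-4\right) = 8$)
$r{\left(Y \right)} = \frac{\sqrt{-6 + Y}}{3}$ ($r{\left(Y \right)} = \frac{\sqrt{Y - 6}}{3} = \frac{\sqrt{-6 + Y}}{3}$)
$G{\left(S \right)} = S - \frac{\sqrt{-6 + S}}{3}$
$G{\left(P{\left(-4,0 \right)} \right)} - 13 b{\left(-5,-1 \right)} = \left(8 - \frac{\sqrt{-6 + 8}}{3}\right) - -13 = \left(8 - \frac{\sqrt{2}}{3}\right) + 13 = 21 - \frac{\sqrt{2}}{3}$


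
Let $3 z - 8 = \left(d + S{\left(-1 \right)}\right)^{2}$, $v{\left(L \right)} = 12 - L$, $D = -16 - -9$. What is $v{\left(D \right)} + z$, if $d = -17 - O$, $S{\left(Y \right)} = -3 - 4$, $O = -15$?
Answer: $\frac{146}{3} \approx 48.667$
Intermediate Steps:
$D = -7$ ($D = -16 + 9 = -7$)
$S{\left(Y \right)} = -7$
$d = -2$ ($d = -17 - -15 = -17 + 15 = -2$)
$z = \frac{89}{3}$ ($z = \frac{8}{3} + \frac{\left(-2 - 7\right)^{2}}{3} = \frac{8}{3} + \frac{\left(-9\right)^{2}}{3} = \frac{8}{3} + \frac{1}{3} \cdot 81 = \frac{8}{3} + 27 = \frac{89}{3} \approx 29.667$)
$v{\left(D \right)} + z = \left(12 - -7\right) + \frac{89}{3} = \left(12 + 7\right) + \frac{89}{3} = 19 + \frac{89}{3} = \frac{146}{3}$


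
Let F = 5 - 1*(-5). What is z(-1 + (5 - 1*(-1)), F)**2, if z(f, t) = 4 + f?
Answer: 81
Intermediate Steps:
F = 10 (F = 5 + 5 = 10)
z(-1 + (5 - 1*(-1)), F)**2 = (4 + (-1 + (5 - 1*(-1))))**2 = (4 + (-1 + (5 + 1)))**2 = (4 + (-1 + 6))**2 = (4 + 5)**2 = 9**2 = 81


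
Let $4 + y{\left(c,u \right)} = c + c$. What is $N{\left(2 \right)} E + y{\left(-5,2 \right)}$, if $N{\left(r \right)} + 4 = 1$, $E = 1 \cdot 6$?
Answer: $-32$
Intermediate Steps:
$y{\left(c,u \right)} = -4 + 2 c$ ($y{\left(c,u \right)} = -4 + \left(c + c\right) = -4 + 2 c$)
$E = 6$
$N{\left(r \right)} = -3$ ($N{\left(r \right)} = -4 + 1 = -3$)
$N{\left(2 \right)} E + y{\left(-5,2 \right)} = \left(-3\right) 6 + \left(-4 + 2 \left(-5\right)\right) = -18 - 14 = -32$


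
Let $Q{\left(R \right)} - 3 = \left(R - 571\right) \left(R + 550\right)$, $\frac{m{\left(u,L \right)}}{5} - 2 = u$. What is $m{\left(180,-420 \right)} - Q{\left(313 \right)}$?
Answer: $223561$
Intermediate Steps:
$m{\left(u,L \right)} = 10 + 5 u$
$Q{\left(R \right)} = 3 + \left(-571 + R\right) \left(550 + R\right)$ ($Q{\left(R \right)} = 3 + \left(R - 571\right) \left(R + 550\right) = 3 + \left(-571 + R\right) \left(550 + R\right)$)
$m{\left(180,-420 \right)} - Q{\left(313 \right)} = \left(10 + 5 \cdot 180\right) - \left(-314047 + 313^{2} - 6573\right) = \left(10 + 900\right) - \left(-314047 + 97969 - 6573\right) = 910 - -222651 = 910 + 222651 = 223561$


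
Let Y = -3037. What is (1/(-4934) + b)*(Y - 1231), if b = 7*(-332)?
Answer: 24469760678/2467 ≈ 9.9188e+6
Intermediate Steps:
b = -2324
(1/(-4934) + b)*(Y - 1231) = (1/(-4934) - 2324)*(-3037 - 1231) = (-1/4934 - 2324)*(-4268) = -11466617/4934*(-4268) = 24469760678/2467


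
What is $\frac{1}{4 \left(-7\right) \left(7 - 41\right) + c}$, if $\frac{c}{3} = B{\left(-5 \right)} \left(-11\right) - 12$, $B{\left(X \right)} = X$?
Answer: $\frac{1}{1081} \approx 0.00092507$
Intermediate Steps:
$c = 129$ ($c = 3 \left(\left(-5\right) \left(-11\right) - 12\right) = 3 \left(55 - 12\right) = 3 \cdot 43 = 129$)
$\frac{1}{4 \left(-7\right) \left(7 - 41\right) + c} = \frac{1}{4 \left(-7\right) \left(7 - 41\right) + 129} = \frac{1}{\left(-28\right) \left(-34\right) + 129} = \frac{1}{952 + 129} = \frac{1}{1081}$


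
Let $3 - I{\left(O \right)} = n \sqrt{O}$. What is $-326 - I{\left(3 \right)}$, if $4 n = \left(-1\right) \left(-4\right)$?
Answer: $-329 + \sqrt{3} \approx -327.27$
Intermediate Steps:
$n = 1$ ($n = \frac{\left(-1\right) \left(-4\right)}{4} = \frac{1}{4} \cdot 4 = 1$)
$I{\left(O \right)} = 3 - \sqrt{O}$ ($I{\left(O \right)} = 3 - 1 \sqrt{O} = 3 - \sqrt{O}$)
$-326 - I{\left(3 \right)} = -326 - \left(3 - \sqrt{3}\right) = -329 + \sqrt{3}$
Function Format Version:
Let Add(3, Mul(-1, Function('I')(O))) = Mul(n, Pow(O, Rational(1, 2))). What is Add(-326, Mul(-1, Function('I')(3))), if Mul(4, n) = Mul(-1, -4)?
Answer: Add(-329, Pow(3, Rational(1, 2))) ≈ -327.27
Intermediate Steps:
n = 1 (n = Mul(Rational(1, 4), Mul(-1, -4)) = Mul(Rational(1, 4), 4) = 1)
Function('I')(O) = Add(3, Mul(-1, Pow(O, Rational(1, 2)))) (Function('I')(O) = Add(3, Mul(-1, Mul(1, Pow(O, Rational(1, 2))))) = Add(3, Mul(-1, Pow(O, Rational(1, 2)))))
Add(-326, Mul(-1, Function('I')(3))) = Add(-326, Mul(-1, Add(3, Mul(-1, Pow(3, Rational(1, 2)))))) = Add(-326, Add(-3, Pow(3, Rational(1, 2)))) = Add(-329, Pow(3, Rational(1, 2)))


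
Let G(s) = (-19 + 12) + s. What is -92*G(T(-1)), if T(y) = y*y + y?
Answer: 644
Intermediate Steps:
T(y) = y + y² (T(y) = y² + y = y + y²)
G(s) = -7 + s
-92*G(T(-1)) = -92*(-7 - (1 - 1)) = -92*(-7 - 1*0) = -92*(-7 + 0) = -92*(-7) = 644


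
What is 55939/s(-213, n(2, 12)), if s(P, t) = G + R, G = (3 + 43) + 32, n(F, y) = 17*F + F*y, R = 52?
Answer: 4303/10 ≈ 430.30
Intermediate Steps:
G = 78 (G = 46 + 32 = 78)
s(P, t) = 130 (s(P, t) = 78 + 52 = 130)
55939/s(-213, n(2, 12)) = 55939/130 = 55939*(1/130) = 4303/10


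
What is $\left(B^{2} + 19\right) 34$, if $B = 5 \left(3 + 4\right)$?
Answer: $42296$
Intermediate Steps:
$B = 35$ ($B = 5 \cdot 7 = 35$)
$\left(B^{2} + 19\right) 34 = \left(35^{2} + 19\right) 34 = \left(1225 + 19\right) 34 = 1244 \cdot 34 = 42296$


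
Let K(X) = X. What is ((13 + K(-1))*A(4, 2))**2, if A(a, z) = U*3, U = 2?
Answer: 5184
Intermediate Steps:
A(a, z) = 6 (A(a, z) = 2*3 = 6)
((13 + K(-1))*A(4, 2))**2 = ((13 - 1)*6)**2 = (12*6)**2 = 72**2 = 5184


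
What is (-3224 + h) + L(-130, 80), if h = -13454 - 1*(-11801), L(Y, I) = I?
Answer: -4797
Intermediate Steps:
h = -1653 (h = -13454 + 11801 = -1653)
(-3224 + h) + L(-130, 80) = (-3224 - 1653) + 80 = -4877 + 80 = -4797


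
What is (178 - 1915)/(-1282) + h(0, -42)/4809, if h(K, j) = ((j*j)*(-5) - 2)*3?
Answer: -8525393/2055046 ≈ -4.1485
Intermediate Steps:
h(K, j) = -6 - 15*j² (h(K, j) = (j²*(-5) - 2)*3 = (-5*j² - 2)*3 = (-2 - 5*j²)*3 = -6 - 15*j²)
(178 - 1915)/(-1282) + h(0, -42)/4809 = (178 - 1915)/(-1282) + (-6 - 15*(-42)²)/4809 = -1737*(-1/1282) + (-6 - 15*1764)*(1/4809) = 1737/1282 + (-6 - 26460)*(1/4809) = 1737/1282 - 26466*1/4809 = 1737/1282 - 8822/1603 = -8525393/2055046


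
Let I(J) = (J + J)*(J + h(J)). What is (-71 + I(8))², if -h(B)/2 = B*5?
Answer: 1495729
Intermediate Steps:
h(B) = -10*B (h(B) = -2*B*5 = -10*B)
I(J) = -18*J² (I(J) = (J + J)*(J - 10*J) = (2*J)*(-9*J) = -18*J²)
(-71 + I(8))² = (-71 - 18*8²)² = (-71 - 18*64)² = (-71 - 1152)² = (-1223)² = 1495729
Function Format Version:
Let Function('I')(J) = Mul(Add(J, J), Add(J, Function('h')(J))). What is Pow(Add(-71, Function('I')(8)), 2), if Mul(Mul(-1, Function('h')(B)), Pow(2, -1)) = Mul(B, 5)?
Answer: 1495729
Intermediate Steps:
Function('h')(B) = Mul(-10, B) (Function('h')(B) = Mul(-2, Mul(B, 5)) = Mul(-2, Mul(5, B)) = Mul(-10, B))
Function('I')(J) = Mul(-18, Pow(J, 2)) (Function('I')(J) = Mul(Add(J, J), Add(J, Mul(-10, J))) = Mul(Mul(2, J), Mul(-9, J)) = Mul(-18, Pow(J, 2)))
Pow(Add(-71, Function('I')(8)), 2) = Pow(Add(-71, Mul(-18, Pow(8, 2))), 2) = Pow(Add(-71, Mul(-18, 64)), 2) = Pow(Add(-71, -1152), 2) = Pow(-1223, 2) = 1495729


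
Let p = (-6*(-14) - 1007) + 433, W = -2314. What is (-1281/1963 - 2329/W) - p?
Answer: 171336521/349414 ≈ 490.35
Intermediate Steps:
p = -490 (p = (84 - 1007) + 433 = -923 + 433 = -490)
(-1281/1963 - 2329/W) - p = (-1281/1963 - 2329/(-2314)) - 1*(-490) = (-1281*1/1963 - 2329*(-1/2314)) + 490 = (-1281/1963 + 2329/2314) + 490 = 123661/349414 + 490 = 171336521/349414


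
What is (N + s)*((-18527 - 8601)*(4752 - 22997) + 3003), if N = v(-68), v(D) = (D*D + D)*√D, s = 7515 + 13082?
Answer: 10194554417711 + 4510015043656*I*√17 ≈ 1.0195e+13 + 1.8595e+13*I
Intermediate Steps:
s = 20597
v(D) = √D*(D + D²) (v(D) = (D² + D)*√D = (D + D²)*√D = √D*(D + D²))
N = 9112*I*√17 (N = (-68)^(3/2)*(1 - 68) = -136*I*√17*(-67) = 9112*I*√17 ≈ 37570.0*I)
(N + s)*((-18527 - 8601)*(4752 - 22997) + 3003) = (9112*I*√17 + 20597)*((-18527 - 8601)*(4752 - 22997) + 3003) = (20597 + 9112*I*√17)*(-27128*(-18245) + 3003) = (20597 + 9112*I*√17)*(494950360 + 3003) = (20597 + 9112*I*√17)*494953363 = 10194554417711 + 4510015043656*I*√17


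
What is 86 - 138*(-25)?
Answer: 3536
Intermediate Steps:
86 - 138*(-25) = 86 + 3450 = 3536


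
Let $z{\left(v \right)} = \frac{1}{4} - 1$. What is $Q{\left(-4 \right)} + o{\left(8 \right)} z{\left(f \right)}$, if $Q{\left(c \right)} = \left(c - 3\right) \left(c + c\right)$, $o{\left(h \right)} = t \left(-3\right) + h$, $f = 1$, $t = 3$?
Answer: $\frac{227}{4} \approx 56.75$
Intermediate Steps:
$o{\left(h \right)} = -9 + h$ ($o{\left(h \right)} = 3 \left(-3\right) + h = -9 + h$)
$z{\left(v \right)} = - \frac{3}{4}$ ($z{\left(v \right)} = \frac{1}{4} - 1 = - \frac{3}{4}$)
$Q{\left(c \right)} = 2 c \left(-3 + c\right)$ ($Q{\left(c \right)} = \left(-3 + c\right) 2 c = 2 c \left(-3 + c\right)$)
$Q{\left(-4 \right)} + o{\left(8 \right)} z{\left(f \right)} = 2 \left(-4\right) \left(-3 - 4\right) + \left(-9 + 8\right) \left(- \frac{3}{4}\right) = 2 \left(-4\right) \left(-7\right) - - \frac{3}{4} = 56 + \frac{3}{4} = \frac{227}{4}$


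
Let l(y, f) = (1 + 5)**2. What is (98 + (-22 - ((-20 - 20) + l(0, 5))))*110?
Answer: 8800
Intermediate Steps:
l(y, f) = 36 (l(y, f) = 6**2 = 36)
(98 + (-22 - ((-20 - 20) + l(0, 5))))*110 = (98 + (-22 - ((-20 - 20) + 36)))*110 = (98 + (-22 - (-40 + 36)))*110 = (98 + (-22 - 1*(-4)))*110 = (98 + (-22 + 4))*110 = (98 - 18)*110 = 80*110 = 8800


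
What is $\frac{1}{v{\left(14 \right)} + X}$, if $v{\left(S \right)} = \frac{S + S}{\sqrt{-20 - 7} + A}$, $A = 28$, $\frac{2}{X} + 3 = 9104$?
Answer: $\frac{32476035703}{32482926782} + \frac{1739392221 i \sqrt{3}}{16241463391} \approx 0.99979 + 0.1855 i$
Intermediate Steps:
$X = \frac{2}{9101}$ ($X = \frac{2}{-3 + 9104} = \frac{2}{9101} \approx 0.00021976$)
$v{\left(S \right)} = \frac{2 S}{28 + 3 i \sqrt{3}}$ ($v{\left(S \right)} = \frac{S + S}{\sqrt{-20 - 7} + 28} = \frac{2 S}{\sqrt{-27} + 28} = \frac{2 S}{3 i \sqrt{3} + 28} = \frac{2 S}{28 + 3 i \sqrt{3}}$)
$\frac{1}{v{\left(14 \right)} + X} = \frac{1}{\left(\frac{56}{811} \cdot 14 - \frac{6}{811} i 14 \sqrt{3}\right) + \frac{2}{9101}} = \frac{1}{\left(\frac{784}{811} - \frac{84 i \sqrt{3}}{811}\right) + \frac{2}{9101}} = \frac{1}{\frac{7136806}{7380911} - \frac{84 i \sqrt{3}}{811}}$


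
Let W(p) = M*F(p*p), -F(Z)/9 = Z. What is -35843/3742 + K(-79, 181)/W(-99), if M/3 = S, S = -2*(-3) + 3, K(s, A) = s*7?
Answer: -85363160723/8912108106 ≈ -9.5783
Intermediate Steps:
K(s, A) = 7*s
F(Z) = -9*Z
S = 9 (S = 6 + 3 = 9)
M = 27 (M = 3*9 = 27)
W(p) = -243*p² (W(p) = 27*(-9*p*p) = 27*(-9*p²) = -243*p²)
-35843/3742 + K(-79, 181)/W(-99) = -35843/3742 + (7*(-79))/((-243*(-99)²)) = -35843*1/3742 - 553/((-243*9801)) = -35843/3742 - 553/(-2381643) = -35843/3742 - 553*(-1/2381643) = -35843/3742 + 553/2381643 = -85363160723/8912108106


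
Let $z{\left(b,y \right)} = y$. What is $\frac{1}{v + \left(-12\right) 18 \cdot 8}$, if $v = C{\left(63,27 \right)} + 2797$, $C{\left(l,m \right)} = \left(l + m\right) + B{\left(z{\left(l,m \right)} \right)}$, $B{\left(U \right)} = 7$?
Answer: $\frac{1}{1166} \approx 0.00085763$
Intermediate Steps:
$C{\left(l,m \right)} = 7 + l + m$ ($C{\left(l,m \right)} = \left(l + m\right) + 7 = 7 + l + m$)
$v = 2894$ ($v = \left(7 + 63 + 27\right) + 2797 = 97 + 2797 = 2894$)
$\frac{1}{v + \left(-12\right) 18 \cdot 8} = \frac{1}{2894 + \left(-12\right) 18 \cdot 8} = \frac{1}{2894 - 1728} = \frac{1}{1166}$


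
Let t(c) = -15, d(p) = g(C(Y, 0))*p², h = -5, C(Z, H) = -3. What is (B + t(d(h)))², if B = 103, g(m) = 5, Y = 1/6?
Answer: 7744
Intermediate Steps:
Y = ⅙ ≈ 0.16667
d(p) = 5*p²
(B + t(d(h)))² = (103 - 15)² = 88² = 7744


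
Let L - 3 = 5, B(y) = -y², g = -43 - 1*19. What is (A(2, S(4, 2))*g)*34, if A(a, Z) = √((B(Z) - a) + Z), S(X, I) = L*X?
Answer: -2108*I*√994 ≈ -66461.0*I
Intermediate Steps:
g = -62 (g = -43 - 19 = -62)
L = 8 (L = 3 + 5 = 8)
S(X, I) = 8*X
A(a, Z) = √(Z - a - Z²) (A(a, Z) = √((-Z² - a) + Z) = √((-a - Z²) + Z) = √(Z - a - Z²))
(A(2, S(4, 2))*g)*34 = (√(8*4 - 1*2 - (8*4)²)*(-62))*34 = (√(32 - 2 - 1*32²)*(-62))*34 = (√(32 - 2 - 1*1024)*(-62))*34 = (√(32 - 2 - 1024)*(-62))*34 = (√(-994)*(-62))*34 = ((I*√994)*(-62))*34 = -62*I*√994*34 = -2108*I*√994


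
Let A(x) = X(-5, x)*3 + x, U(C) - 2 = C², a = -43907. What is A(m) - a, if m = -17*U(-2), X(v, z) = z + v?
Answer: 43484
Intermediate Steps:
U(C) = 2 + C²
X(v, z) = v + z
m = -102 (m = -17*(2 + (-2)²) = -17*(2 + 4) = -17*6 = -102)
A(x) = -15 + 4*x (A(x) = (-5 + x)*3 + x = (-15 + 3*x) + x = -15 + 4*x)
A(m) - a = (-15 + 4*(-102)) - 1*(-43907) = (-15 - 408) + 43907 = -423 + 43907 = 43484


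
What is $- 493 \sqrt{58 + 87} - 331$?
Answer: $-331 - 493 \sqrt{145} \approx -6267.5$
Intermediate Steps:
$- 493 \sqrt{58 + 87} - 331 = - 493 \sqrt{145} - 331 = -331 - 493 \sqrt{145}$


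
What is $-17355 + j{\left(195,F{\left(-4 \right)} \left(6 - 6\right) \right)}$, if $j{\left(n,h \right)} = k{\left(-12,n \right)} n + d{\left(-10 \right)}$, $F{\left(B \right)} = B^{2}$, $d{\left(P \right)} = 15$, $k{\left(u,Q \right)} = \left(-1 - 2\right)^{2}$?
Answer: $-15585$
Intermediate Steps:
$k{\left(u,Q \right)} = 9$ ($k{\left(u,Q \right)} = \left(-3\right)^{2} = 9$)
$j{\left(n,h \right)} = 15 + 9 n$ ($j{\left(n,h \right)} = 9 n + 15 = 15 + 9 n$)
$-17355 + j{\left(195,F{\left(-4 \right)} \left(6 - 6\right) \right)} = -17355 + \left(15 + 9 \cdot 195\right) = -17355 + \left(15 + 1755\right) = -17355 + 1770 = -15585$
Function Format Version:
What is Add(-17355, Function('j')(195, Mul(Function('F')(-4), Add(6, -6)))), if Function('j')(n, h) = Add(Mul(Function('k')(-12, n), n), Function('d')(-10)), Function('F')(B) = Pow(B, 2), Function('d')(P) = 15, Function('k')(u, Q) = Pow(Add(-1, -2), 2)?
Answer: -15585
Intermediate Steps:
Function('k')(u, Q) = 9 (Function('k')(u, Q) = Pow(-3, 2) = 9)
Function('j')(n, h) = Add(15, Mul(9, n)) (Function('j')(n, h) = Add(Mul(9, n), 15) = Add(15, Mul(9, n)))
Add(-17355, Function('j')(195, Mul(Function('F')(-4), Add(6, -6)))) = Add(-17355, Add(15, Mul(9, 195))) = Add(-17355, Add(15, 1755)) = Add(-17355, 1770) = -15585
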